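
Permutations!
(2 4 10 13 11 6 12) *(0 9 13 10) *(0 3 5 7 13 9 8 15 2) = (0 8 15 2 4 3 5 7 13 11 6 12) = [8, 1, 4, 5, 3, 7, 12, 13, 15, 9, 10, 6, 0, 11, 14, 2]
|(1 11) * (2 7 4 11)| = 5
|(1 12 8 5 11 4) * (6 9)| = |(1 12 8 5 11 4)(6 9)| = 6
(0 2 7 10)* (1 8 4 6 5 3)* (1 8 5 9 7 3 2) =(0 1 5 2 3 8 4 6 9 7 10) =[1, 5, 3, 8, 6, 2, 9, 10, 4, 7, 0]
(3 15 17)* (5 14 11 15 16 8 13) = (3 16 8 13 5 14 11 15 17) = [0, 1, 2, 16, 4, 14, 6, 7, 13, 9, 10, 15, 12, 5, 11, 17, 8, 3]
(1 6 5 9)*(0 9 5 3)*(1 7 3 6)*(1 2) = (0 9 7 3)(1 2) = [9, 2, 1, 0, 4, 5, 6, 3, 8, 7]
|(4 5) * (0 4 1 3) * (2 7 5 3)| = |(0 4 3)(1 2 7 5)| = 12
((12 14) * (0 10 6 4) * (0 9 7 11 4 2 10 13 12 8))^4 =[8, 1, 10, 3, 4, 5, 2, 7, 14, 9, 6, 11, 13, 0, 12] =(0 8 14 12 13)(2 10 6)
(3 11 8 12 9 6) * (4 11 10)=[0, 1, 2, 10, 11, 5, 3, 7, 12, 6, 4, 8, 9]=(3 10 4 11 8 12 9 6)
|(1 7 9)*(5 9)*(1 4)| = 5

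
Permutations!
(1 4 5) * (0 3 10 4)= (0 3 10 4 5 1)= [3, 0, 2, 10, 5, 1, 6, 7, 8, 9, 4]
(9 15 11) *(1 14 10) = (1 14 10)(9 15 11) = [0, 14, 2, 3, 4, 5, 6, 7, 8, 15, 1, 9, 12, 13, 10, 11]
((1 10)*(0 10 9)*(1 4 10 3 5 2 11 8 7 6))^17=(0 6 11 3 1 8 5 9 7 2)(4 10)=[6, 8, 0, 1, 10, 9, 11, 2, 5, 7, 4, 3]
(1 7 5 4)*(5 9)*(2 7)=(1 2 7 9 5 4)=[0, 2, 7, 3, 1, 4, 6, 9, 8, 5]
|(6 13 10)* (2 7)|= |(2 7)(6 13 10)|= 6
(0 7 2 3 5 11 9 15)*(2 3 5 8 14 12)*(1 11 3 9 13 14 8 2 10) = (0 7 9 15)(1 11 13 14 12 10)(2 5 3) = [7, 11, 5, 2, 4, 3, 6, 9, 8, 15, 1, 13, 10, 14, 12, 0]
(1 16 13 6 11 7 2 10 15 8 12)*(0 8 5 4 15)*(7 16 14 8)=[7, 14, 10, 3, 15, 4, 11, 2, 12, 9, 0, 16, 1, 6, 8, 5, 13]=(0 7 2 10)(1 14 8 12)(4 15 5)(6 11 16 13)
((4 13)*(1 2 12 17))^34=(1 12)(2 17)=[0, 12, 17, 3, 4, 5, 6, 7, 8, 9, 10, 11, 1, 13, 14, 15, 16, 2]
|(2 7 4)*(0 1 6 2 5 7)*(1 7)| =|(0 7 4 5 1 6 2)| =7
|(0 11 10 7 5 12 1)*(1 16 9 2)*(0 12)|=5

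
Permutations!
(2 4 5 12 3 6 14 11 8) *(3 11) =[0, 1, 4, 6, 5, 12, 14, 7, 2, 9, 10, 8, 11, 13, 3] =(2 4 5 12 11 8)(3 6 14)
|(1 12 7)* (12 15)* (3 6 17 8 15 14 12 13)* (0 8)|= 28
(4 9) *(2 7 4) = (2 7 4 9) = [0, 1, 7, 3, 9, 5, 6, 4, 8, 2]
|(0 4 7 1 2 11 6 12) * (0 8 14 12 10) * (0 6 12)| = |(0 4 7 1 2 11 12 8 14)(6 10)| = 18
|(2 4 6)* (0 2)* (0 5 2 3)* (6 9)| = |(0 3)(2 4 9 6 5)| = 10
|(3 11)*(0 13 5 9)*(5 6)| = 10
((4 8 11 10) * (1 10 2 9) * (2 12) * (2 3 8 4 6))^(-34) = [0, 10, 9, 11, 4, 5, 2, 7, 12, 1, 6, 3, 8] = (1 10 6 2 9)(3 11)(8 12)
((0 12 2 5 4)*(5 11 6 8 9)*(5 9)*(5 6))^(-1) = (0 4 5 11 2 12)(6 8) = [4, 1, 12, 3, 5, 11, 8, 7, 6, 9, 10, 2, 0]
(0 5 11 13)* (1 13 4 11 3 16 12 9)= [5, 13, 2, 16, 11, 3, 6, 7, 8, 1, 10, 4, 9, 0, 14, 15, 12]= (0 5 3 16 12 9 1 13)(4 11)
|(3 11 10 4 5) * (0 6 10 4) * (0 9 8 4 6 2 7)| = 24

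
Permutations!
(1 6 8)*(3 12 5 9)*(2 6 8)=(1 8)(2 6)(3 12 5 9)=[0, 8, 6, 12, 4, 9, 2, 7, 1, 3, 10, 11, 5]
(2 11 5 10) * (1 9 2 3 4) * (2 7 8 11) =(1 9 7 8 11 5 10 3 4) =[0, 9, 2, 4, 1, 10, 6, 8, 11, 7, 3, 5]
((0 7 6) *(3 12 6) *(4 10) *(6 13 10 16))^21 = (0 12 4)(3 10 6)(7 13 16) = [12, 1, 2, 10, 0, 5, 3, 13, 8, 9, 6, 11, 4, 16, 14, 15, 7]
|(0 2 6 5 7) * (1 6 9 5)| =10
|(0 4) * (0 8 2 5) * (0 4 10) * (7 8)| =|(0 10)(2 5 4 7 8)| =10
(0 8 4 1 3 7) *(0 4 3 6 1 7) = (0 8 3)(1 6)(4 7) = [8, 6, 2, 0, 7, 5, 1, 4, 3]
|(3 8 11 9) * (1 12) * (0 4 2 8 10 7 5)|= 10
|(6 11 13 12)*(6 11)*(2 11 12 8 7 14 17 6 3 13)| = |(2 11)(3 13 8 7 14 17 6)| = 14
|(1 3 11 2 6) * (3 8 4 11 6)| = 7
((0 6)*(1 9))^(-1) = (0 6)(1 9) = [6, 9, 2, 3, 4, 5, 0, 7, 8, 1]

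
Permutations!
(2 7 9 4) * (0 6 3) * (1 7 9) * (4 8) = (0 6 3)(1 7)(2 9 8 4) = [6, 7, 9, 0, 2, 5, 3, 1, 4, 8]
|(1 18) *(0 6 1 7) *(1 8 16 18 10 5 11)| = |(0 6 8 16 18 7)(1 10 5 11)| = 12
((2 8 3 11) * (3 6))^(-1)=[0, 1, 11, 6, 4, 5, 8, 7, 2, 9, 10, 3]=(2 11 3 6 8)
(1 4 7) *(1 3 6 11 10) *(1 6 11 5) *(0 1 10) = (0 1 4 7 3 11)(5 10 6) = [1, 4, 2, 11, 7, 10, 5, 3, 8, 9, 6, 0]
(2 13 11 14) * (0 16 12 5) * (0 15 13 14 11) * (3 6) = [16, 1, 14, 6, 4, 15, 3, 7, 8, 9, 10, 11, 5, 0, 2, 13, 12] = (0 16 12 5 15 13)(2 14)(3 6)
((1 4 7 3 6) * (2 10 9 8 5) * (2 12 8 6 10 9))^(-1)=(1 6 9 2 10 3 7 4)(5 8 12)=[0, 6, 10, 7, 1, 8, 9, 4, 12, 2, 3, 11, 5]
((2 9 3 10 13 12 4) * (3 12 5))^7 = (2 4 12 9)(3 5 13 10) = [0, 1, 4, 5, 12, 13, 6, 7, 8, 2, 3, 11, 9, 10]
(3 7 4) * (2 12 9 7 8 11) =(2 12 9 7 4 3 8 11) =[0, 1, 12, 8, 3, 5, 6, 4, 11, 7, 10, 2, 9]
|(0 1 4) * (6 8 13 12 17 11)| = 6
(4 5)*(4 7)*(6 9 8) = (4 5 7)(6 9 8) = [0, 1, 2, 3, 5, 7, 9, 4, 6, 8]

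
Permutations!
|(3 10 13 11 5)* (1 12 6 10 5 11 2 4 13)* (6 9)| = 30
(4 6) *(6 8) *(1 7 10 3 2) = [0, 7, 1, 2, 8, 5, 4, 10, 6, 9, 3] = (1 7 10 3 2)(4 8 6)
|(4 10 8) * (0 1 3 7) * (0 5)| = |(0 1 3 7 5)(4 10 8)| = 15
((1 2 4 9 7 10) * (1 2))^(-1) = (2 10 7 9 4) = [0, 1, 10, 3, 2, 5, 6, 9, 8, 4, 7]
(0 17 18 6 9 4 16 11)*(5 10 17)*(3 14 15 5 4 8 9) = (0 4 16 11)(3 14 15 5 10 17 18 6)(8 9) = [4, 1, 2, 14, 16, 10, 3, 7, 9, 8, 17, 0, 12, 13, 15, 5, 11, 18, 6]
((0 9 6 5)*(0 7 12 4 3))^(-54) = (0 6 7 4)(3 9 5 12) = [6, 1, 2, 9, 0, 12, 7, 4, 8, 5, 10, 11, 3]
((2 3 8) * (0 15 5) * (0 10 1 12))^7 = [15, 12, 3, 8, 4, 10, 6, 7, 2, 9, 1, 11, 0, 13, 14, 5] = (0 15 5 10 1 12)(2 3 8)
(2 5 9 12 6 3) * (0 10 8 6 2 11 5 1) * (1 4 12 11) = (0 10 8 6 3 1)(2 4 12)(5 9 11) = [10, 0, 4, 1, 12, 9, 3, 7, 6, 11, 8, 5, 2]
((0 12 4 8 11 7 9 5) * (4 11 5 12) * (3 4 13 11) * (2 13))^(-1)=[5, 1, 0, 12, 3, 8, 6, 11, 4, 7, 10, 13, 9, 2]=(0 5 8 4 3 12 9 7 11 13 2)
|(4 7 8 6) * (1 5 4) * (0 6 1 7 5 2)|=6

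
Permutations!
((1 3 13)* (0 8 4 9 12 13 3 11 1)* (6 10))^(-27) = [9, 11, 2, 3, 13, 5, 10, 7, 12, 0, 6, 1, 8, 4] = (0 9)(1 11)(4 13)(6 10)(8 12)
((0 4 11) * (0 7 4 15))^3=(0 15)=[15, 1, 2, 3, 4, 5, 6, 7, 8, 9, 10, 11, 12, 13, 14, 0]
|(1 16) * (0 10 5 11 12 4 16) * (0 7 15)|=|(0 10 5 11 12 4 16 1 7 15)|=10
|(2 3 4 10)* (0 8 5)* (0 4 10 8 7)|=|(0 7)(2 3 10)(4 8 5)|=6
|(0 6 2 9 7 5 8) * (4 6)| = 8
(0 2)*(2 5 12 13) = (0 5 12 13 2) = [5, 1, 0, 3, 4, 12, 6, 7, 8, 9, 10, 11, 13, 2]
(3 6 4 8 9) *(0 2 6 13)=[2, 1, 6, 13, 8, 5, 4, 7, 9, 3, 10, 11, 12, 0]=(0 2 6 4 8 9 3 13)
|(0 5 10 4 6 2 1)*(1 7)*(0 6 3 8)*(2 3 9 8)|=|(0 5 10 4 9 8)(1 6 3 2 7)|=30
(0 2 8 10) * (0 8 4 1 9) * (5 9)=(0 2 4 1 5 9)(8 10)=[2, 5, 4, 3, 1, 9, 6, 7, 10, 0, 8]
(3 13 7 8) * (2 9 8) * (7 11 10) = (2 9 8 3 13 11 10 7) = [0, 1, 9, 13, 4, 5, 6, 2, 3, 8, 7, 10, 12, 11]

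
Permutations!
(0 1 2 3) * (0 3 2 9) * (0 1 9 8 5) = (0 9 1 8 5) = [9, 8, 2, 3, 4, 0, 6, 7, 5, 1]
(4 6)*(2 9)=[0, 1, 9, 3, 6, 5, 4, 7, 8, 2]=(2 9)(4 6)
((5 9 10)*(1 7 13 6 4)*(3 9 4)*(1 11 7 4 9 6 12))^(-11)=(1 4 11 7 13 12)(3 6)(5 9 10)=[0, 4, 2, 6, 11, 9, 3, 13, 8, 10, 5, 7, 1, 12]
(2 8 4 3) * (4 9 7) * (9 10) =(2 8 10 9 7 4 3) =[0, 1, 8, 2, 3, 5, 6, 4, 10, 7, 9]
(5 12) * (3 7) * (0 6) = (0 6)(3 7)(5 12) = [6, 1, 2, 7, 4, 12, 0, 3, 8, 9, 10, 11, 5]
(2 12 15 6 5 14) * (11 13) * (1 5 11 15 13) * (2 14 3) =(1 5 3 2 12 13 15 6 11) =[0, 5, 12, 2, 4, 3, 11, 7, 8, 9, 10, 1, 13, 15, 14, 6]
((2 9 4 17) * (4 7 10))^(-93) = (2 10)(4 9)(7 17) = [0, 1, 10, 3, 9, 5, 6, 17, 8, 4, 2, 11, 12, 13, 14, 15, 16, 7]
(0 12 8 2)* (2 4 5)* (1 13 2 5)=(0 12 8 4 1 13 2)=[12, 13, 0, 3, 1, 5, 6, 7, 4, 9, 10, 11, 8, 2]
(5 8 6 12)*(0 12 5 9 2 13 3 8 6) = [12, 1, 13, 8, 4, 6, 5, 7, 0, 2, 10, 11, 9, 3] = (0 12 9 2 13 3 8)(5 6)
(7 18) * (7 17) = (7 18 17) = [0, 1, 2, 3, 4, 5, 6, 18, 8, 9, 10, 11, 12, 13, 14, 15, 16, 7, 17]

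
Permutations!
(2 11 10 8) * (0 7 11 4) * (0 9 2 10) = [7, 1, 4, 3, 9, 5, 6, 11, 10, 2, 8, 0] = (0 7 11)(2 4 9)(8 10)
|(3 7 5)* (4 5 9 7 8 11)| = |(3 8 11 4 5)(7 9)| = 10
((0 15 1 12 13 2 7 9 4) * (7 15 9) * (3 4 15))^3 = (0 1 2)(3 9 12)(4 15 13) = [1, 2, 0, 9, 15, 5, 6, 7, 8, 12, 10, 11, 3, 4, 14, 13]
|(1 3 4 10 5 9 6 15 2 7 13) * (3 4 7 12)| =|(1 4 10 5 9 6 15 2 12 3 7 13)| =12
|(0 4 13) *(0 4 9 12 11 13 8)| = 7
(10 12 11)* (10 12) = (11 12) = [0, 1, 2, 3, 4, 5, 6, 7, 8, 9, 10, 12, 11]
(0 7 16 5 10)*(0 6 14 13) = (0 7 16 5 10 6 14 13) = [7, 1, 2, 3, 4, 10, 14, 16, 8, 9, 6, 11, 12, 0, 13, 15, 5]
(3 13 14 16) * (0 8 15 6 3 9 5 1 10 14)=(0 8 15 6 3 13)(1 10 14 16 9 5)=[8, 10, 2, 13, 4, 1, 3, 7, 15, 5, 14, 11, 12, 0, 16, 6, 9]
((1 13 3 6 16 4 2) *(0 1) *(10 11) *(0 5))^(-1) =(0 5 2 4 16 6 3 13 1)(10 11) =[5, 0, 4, 13, 16, 2, 3, 7, 8, 9, 11, 10, 12, 1, 14, 15, 6]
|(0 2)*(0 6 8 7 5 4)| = |(0 2 6 8 7 5 4)| = 7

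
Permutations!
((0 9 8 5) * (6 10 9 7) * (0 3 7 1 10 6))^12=(0 8)(1 5)(3 10)(7 9)=[8, 5, 2, 10, 4, 1, 6, 9, 0, 7, 3]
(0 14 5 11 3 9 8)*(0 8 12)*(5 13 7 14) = [5, 1, 2, 9, 4, 11, 6, 14, 8, 12, 10, 3, 0, 7, 13] = (0 5 11 3 9 12)(7 14 13)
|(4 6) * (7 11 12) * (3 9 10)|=|(3 9 10)(4 6)(7 11 12)|=6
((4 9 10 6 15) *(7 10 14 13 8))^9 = [0, 1, 2, 3, 4, 5, 6, 7, 8, 9, 10, 11, 12, 13, 14, 15] = (15)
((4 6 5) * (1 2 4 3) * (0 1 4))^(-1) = [2, 0, 1, 5, 3, 6, 4] = (0 2 1)(3 5 6 4)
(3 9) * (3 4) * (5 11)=(3 9 4)(5 11)=[0, 1, 2, 9, 3, 11, 6, 7, 8, 4, 10, 5]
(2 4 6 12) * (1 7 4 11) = (1 7 4 6 12 2 11) = [0, 7, 11, 3, 6, 5, 12, 4, 8, 9, 10, 1, 2]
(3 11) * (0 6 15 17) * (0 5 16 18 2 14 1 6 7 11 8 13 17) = (0 7 11 3 8 13 17 5 16 18 2 14 1 6 15) = [7, 6, 14, 8, 4, 16, 15, 11, 13, 9, 10, 3, 12, 17, 1, 0, 18, 5, 2]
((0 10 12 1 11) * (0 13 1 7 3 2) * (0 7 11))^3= (0 11)(1 12)(10 13)= [11, 12, 2, 3, 4, 5, 6, 7, 8, 9, 13, 0, 1, 10]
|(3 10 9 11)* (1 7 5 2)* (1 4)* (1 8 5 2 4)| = |(1 7 2)(3 10 9 11)(4 8 5)| = 12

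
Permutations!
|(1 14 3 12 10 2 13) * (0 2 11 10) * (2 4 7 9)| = 10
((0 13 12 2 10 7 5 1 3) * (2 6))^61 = (0 13 12 6 2 10 7 5 1 3) = [13, 3, 10, 0, 4, 1, 2, 5, 8, 9, 7, 11, 6, 12]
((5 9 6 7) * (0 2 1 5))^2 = (0 1 9 7 2 5 6) = [1, 9, 5, 3, 4, 6, 0, 2, 8, 7]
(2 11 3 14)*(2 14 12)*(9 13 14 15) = [0, 1, 11, 12, 4, 5, 6, 7, 8, 13, 10, 3, 2, 14, 15, 9] = (2 11 3 12)(9 13 14 15)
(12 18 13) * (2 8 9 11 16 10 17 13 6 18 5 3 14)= [0, 1, 8, 14, 4, 3, 18, 7, 9, 11, 17, 16, 5, 12, 2, 15, 10, 13, 6]= (2 8 9 11 16 10 17 13 12 5 3 14)(6 18)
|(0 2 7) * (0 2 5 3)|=|(0 5 3)(2 7)|=6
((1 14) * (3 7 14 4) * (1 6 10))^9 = (1 3 14 10 4 7 6) = [0, 3, 2, 14, 7, 5, 1, 6, 8, 9, 4, 11, 12, 13, 10]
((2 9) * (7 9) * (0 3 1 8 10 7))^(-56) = (10) = [0, 1, 2, 3, 4, 5, 6, 7, 8, 9, 10]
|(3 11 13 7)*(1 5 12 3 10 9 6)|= 10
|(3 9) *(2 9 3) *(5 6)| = |(2 9)(5 6)| = 2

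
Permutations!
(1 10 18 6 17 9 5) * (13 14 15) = (1 10 18 6 17 9 5)(13 14 15) = [0, 10, 2, 3, 4, 1, 17, 7, 8, 5, 18, 11, 12, 14, 15, 13, 16, 9, 6]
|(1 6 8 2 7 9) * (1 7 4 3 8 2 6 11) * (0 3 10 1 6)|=6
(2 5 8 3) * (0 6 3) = (0 6 3 2 5 8) = [6, 1, 5, 2, 4, 8, 3, 7, 0]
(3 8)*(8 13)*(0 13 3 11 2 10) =(0 13 8 11 2 10) =[13, 1, 10, 3, 4, 5, 6, 7, 11, 9, 0, 2, 12, 8]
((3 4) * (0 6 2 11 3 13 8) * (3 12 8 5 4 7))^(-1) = [8, 1, 6, 7, 5, 13, 0, 3, 12, 9, 10, 2, 11, 4] = (0 8 12 11 2 6)(3 7)(4 5 13)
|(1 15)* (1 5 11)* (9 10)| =|(1 15 5 11)(9 10)| =4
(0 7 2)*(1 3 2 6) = (0 7 6 1 3 2) = [7, 3, 0, 2, 4, 5, 1, 6]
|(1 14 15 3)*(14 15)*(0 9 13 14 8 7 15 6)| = 10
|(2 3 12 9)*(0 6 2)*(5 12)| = |(0 6 2 3 5 12 9)| = 7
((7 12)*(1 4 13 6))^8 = (13) = [0, 1, 2, 3, 4, 5, 6, 7, 8, 9, 10, 11, 12, 13]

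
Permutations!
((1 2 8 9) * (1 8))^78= [0, 1, 2, 3, 4, 5, 6, 7, 8, 9]= (9)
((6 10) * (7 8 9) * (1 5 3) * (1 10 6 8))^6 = (1 7 9 8 10 3 5) = [0, 7, 2, 5, 4, 1, 6, 9, 10, 8, 3]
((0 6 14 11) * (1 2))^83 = (0 11 14 6)(1 2) = [11, 2, 1, 3, 4, 5, 0, 7, 8, 9, 10, 14, 12, 13, 6]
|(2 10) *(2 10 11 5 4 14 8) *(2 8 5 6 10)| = |(2 11 6 10)(4 14 5)| = 12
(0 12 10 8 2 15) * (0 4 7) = [12, 1, 15, 3, 7, 5, 6, 0, 2, 9, 8, 11, 10, 13, 14, 4] = (0 12 10 8 2 15 4 7)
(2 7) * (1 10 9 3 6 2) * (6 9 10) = (10)(1 6 2 7)(3 9) = [0, 6, 7, 9, 4, 5, 2, 1, 8, 3, 10]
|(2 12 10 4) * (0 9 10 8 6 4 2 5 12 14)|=|(0 9 10 2 14)(4 5 12 8 6)|=5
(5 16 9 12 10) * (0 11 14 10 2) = (0 11 14 10 5 16 9 12 2) = [11, 1, 0, 3, 4, 16, 6, 7, 8, 12, 5, 14, 2, 13, 10, 15, 9]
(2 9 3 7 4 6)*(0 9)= [9, 1, 0, 7, 6, 5, 2, 4, 8, 3]= (0 9 3 7 4 6 2)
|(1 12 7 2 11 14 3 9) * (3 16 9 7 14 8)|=5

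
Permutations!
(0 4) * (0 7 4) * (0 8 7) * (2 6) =[8, 1, 6, 3, 0, 5, 2, 4, 7] =(0 8 7 4)(2 6)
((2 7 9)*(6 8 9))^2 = [0, 1, 6, 3, 4, 5, 9, 8, 2, 7] = (2 6 9 7 8)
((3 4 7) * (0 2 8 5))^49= (0 2 8 5)(3 4 7)= [2, 1, 8, 4, 7, 0, 6, 3, 5]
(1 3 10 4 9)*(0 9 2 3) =(0 9 1)(2 3 10 4) =[9, 0, 3, 10, 2, 5, 6, 7, 8, 1, 4]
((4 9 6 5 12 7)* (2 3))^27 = (2 3)(4 5)(6 7)(9 12) = [0, 1, 3, 2, 5, 4, 7, 6, 8, 12, 10, 11, 9]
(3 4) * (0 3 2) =[3, 1, 0, 4, 2] =(0 3 4 2)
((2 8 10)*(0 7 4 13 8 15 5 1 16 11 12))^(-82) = (0 1 10 7 16 2 4 11 15 13 12 5 8) = [1, 10, 4, 3, 11, 8, 6, 16, 0, 9, 7, 15, 5, 12, 14, 13, 2]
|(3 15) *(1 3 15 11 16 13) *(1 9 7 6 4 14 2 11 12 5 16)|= 13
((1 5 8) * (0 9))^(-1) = (0 9)(1 8 5) = [9, 8, 2, 3, 4, 1, 6, 7, 5, 0]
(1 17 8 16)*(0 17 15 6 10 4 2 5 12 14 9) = [17, 15, 5, 3, 2, 12, 10, 7, 16, 0, 4, 11, 14, 13, 9, 6, 1, 8] = (0 17 8 16 1 15 6 10 4 2 5 12 14 9)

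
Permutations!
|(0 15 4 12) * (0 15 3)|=|(0 3)(4 12 15)|=6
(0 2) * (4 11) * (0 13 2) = (2 13)(4 11) = [0, 1, 13, 3, 11, 5, 6, 7, 8, 9, 10, 4, 12, 2]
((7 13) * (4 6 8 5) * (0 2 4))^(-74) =(13)(0 8 4)(2 5 6) =[8, 1, 5, 3, 0, 6, 2, 7, 4, 9, 10, 11, 12, 13]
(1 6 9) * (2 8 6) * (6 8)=(1 2 6 9)=[0, 2, 6, 3, 4, 5, 9, 7, 8, 1]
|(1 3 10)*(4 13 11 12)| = 12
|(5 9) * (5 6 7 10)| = |(5 9 6 7 10)| = 5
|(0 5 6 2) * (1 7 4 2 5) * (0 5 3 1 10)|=14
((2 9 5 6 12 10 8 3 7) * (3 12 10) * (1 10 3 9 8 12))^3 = (1 9 3 8 12 6 2 10 5 7) = [0, 9, 10, 8, 4, 7, 2, 1, 12, 3, 5, 11, 6]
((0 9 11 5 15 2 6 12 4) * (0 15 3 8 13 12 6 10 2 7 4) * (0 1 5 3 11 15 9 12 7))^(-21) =(0 5 8 4)(1 3 7 15)(2 10)(9 12 11 13) =[5, 3, 10, 7, 0, 8, 6, 15, 4, 12, 2, 13, 11, 9, 14, 1]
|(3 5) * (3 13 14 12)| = 5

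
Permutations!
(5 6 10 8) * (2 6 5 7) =(2 6 10 8 7) =[0, 1, 6, 3, 4, 5, 10, 2, 7, 9, 8]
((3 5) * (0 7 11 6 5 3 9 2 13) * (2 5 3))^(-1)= (0 13 2 3 6 11 7)(5 9)= [13, 1, 3, 6, 4, 9, 11, 0, 8, 5, 10, 7, 12, 2]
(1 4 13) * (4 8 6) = (1 8 6 4 13) = [0, 8, 2, 3, 13, 5, 4, 7, 6, 9, 10, 11, 12, 1]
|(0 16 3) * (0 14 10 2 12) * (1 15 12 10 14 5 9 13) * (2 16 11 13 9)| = 30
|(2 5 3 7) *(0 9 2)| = |(0 9 2 5 3 7)| = 6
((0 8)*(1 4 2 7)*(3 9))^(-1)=(0 8)(1 7 2 4)(3 9)=[8, 7, 4, 9, 1, 5, 6, 2, 0, 3]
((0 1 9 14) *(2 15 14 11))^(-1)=[14, 0, 11, 3, 4, 5, 6, 7, 8, 1, 10, 9, 12, 13, 15, 2]=(0 14 15 2 11 9 1)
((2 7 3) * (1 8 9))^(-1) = (1 9 8)(2 3 7) = [0, 9, 3, 7, 4, 5, 6, 2, 1, 8]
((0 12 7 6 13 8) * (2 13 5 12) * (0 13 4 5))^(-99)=(0 6 7 12 5 4 2)(8 13)=[6, 1, 0, 3, 2, 4, 7, 12, 13, 9, 10, 11, 5, 8]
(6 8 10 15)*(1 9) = (1 9)(6 8 10 15) = [0, 9, 2, 3, 4, 5, 8, 7, 10, 1, 15, 11, 12, 13, 14, 6]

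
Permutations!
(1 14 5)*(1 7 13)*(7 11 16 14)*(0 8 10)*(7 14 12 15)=[8, 14, 2, 3, 4, 11, 6, 13, 10, 9, 0, 16, 15, 1, 5, 7, 12]=(0 8 10)(1 14 5 11 16 12 15 7 13)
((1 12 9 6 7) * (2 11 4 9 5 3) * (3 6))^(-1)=[0, 7, 3, 9, 11, 12, 5, 6, 8, 4, 10, 2, 1]=(1 7 6 5 12)(2 3 9 4 11)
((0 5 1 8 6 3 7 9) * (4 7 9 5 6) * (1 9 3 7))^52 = (0 7 9 6 5)(1 8 4) = [7, 8, 2, 3, 1, 0, 5, 9, 4, 6]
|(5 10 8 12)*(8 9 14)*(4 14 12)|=|(4 14 8)(5 10 9 12)|=12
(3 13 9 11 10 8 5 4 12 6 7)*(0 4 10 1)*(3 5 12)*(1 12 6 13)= (0 4 3 1)(5 10 8 6 7)(9 11 12 13)= [4, 0, 2, 1, 3, 10, 7, 5, 6, 11, 8, 12, 13, 9]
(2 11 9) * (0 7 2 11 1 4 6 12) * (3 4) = (0 7 2 1 3 4 6 12)(9 11) = [7, 3, 1, 4, 6, 5, 12, 2, 8, 11, 10, 9, 0]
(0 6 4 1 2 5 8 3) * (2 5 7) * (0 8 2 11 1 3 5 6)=(1 6 4 3 8 5 2 7 11)=[0, 6, 7, 8, 3, 2, 4, 11, 5, 9, 10, 1]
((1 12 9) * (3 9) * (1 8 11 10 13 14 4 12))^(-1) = [0, 1, 2, 12, 14, 5, 6, 7, 9, 3, 11, 8, 4, 10, 13] = (3 12 4 14 13 10 11 8 9)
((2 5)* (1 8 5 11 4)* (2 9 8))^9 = (1 2 11 4) = [0, 2, 11, 3, 1, 5, 6, 7, 8, 9, 10, 4]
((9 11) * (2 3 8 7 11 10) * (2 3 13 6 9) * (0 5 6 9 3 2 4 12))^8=(13)(0 12 4 11 7 8 3 6 5)=[12, 1, 2, 6, 11, 0, 5, 8, 3, 9, 10, 7, 4, 13]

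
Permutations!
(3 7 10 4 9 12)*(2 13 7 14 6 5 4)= (2 13 7 10)(3 14 6 5 4 9 12)= [0, 1, 13, 14, 9, 4, 5, 10, 8, 12, 2, 11, 3, 7, 6]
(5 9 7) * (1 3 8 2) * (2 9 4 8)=(1 3 2)(4 8 9 7 5)=[0, 3, 1, 2, 8, 4, 6, 5, 9, 7]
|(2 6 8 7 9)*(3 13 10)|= 15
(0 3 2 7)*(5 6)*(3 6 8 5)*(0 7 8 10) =[6, 1, 8, 2, 4, 10, 3, 7, 5, 9, 0] =(0 6 3 2 8 5 10)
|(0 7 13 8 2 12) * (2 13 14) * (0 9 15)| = 14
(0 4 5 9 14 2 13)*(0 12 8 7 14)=(0 4 5 9)(2 13 12 8 7 14)=[4, 1, 13, 3, 5, 9, 6, 14, 7, 0, 10, 11, 8, 12, 2]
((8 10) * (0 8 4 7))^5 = (10) = [0, 1, 2, 3, 4, 5, 6, 7, 8, 9, 10]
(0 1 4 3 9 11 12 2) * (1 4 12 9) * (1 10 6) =[4, 12, 0, 10, 3, 5, 1, 7, 8, 11, 6, 9, 2] =(0 4 3 10 6 1 12 2)(9 11)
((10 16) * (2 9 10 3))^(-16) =[0, 1, 3, 16, 4, 5, 6, 7, 8, 2, 9, 11, 12, 13, 14, 15, 10] =(2 3 16 10 9)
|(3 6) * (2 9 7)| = |(2 9 7)(3 6)| = 6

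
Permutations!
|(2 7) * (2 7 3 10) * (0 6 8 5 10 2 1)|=6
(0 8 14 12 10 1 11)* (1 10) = [8, 11, 2, 3, 4, 5, 6, 7, 14, 9, 10, 0, 1, 13, 12] = (0 8 14 12 1 11)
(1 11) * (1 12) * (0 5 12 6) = (0 5 12 1 11 6) = [5, 11, 2, 3, 4, 12, 0, 7, 8, 9, 10, 6, 1]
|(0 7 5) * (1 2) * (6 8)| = 6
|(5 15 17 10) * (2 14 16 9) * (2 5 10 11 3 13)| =|(2 14 16 9 5 15 17 11 3 13)| =10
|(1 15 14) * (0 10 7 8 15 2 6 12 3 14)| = |(0 10 7 8 15)(1 2 6 12 3 14)| = 30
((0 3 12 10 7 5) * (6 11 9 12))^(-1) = (0 5 7 10 12 9 11 6 3) = [5, 1, 2, 0, 4, 7, 3, 10, 8, 11, 12, 6, 9]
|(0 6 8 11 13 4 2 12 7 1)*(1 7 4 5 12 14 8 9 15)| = 40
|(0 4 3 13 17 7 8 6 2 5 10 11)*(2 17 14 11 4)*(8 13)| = |(0 2 5 10 4 3 8 6 17 7 13 14 11)| = 13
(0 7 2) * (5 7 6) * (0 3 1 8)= (0 6 5 7 2 3 1 8)= [6, 8, 3, 1, 4, 7, 5, 2, 0]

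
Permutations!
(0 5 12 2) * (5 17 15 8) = (0 17 15 8 5 12 2) = [17, 1, 0, 3, 4, 12, 6, 7, 5, 9, 10, 11, 2, 13, 14, 8, 16, 15]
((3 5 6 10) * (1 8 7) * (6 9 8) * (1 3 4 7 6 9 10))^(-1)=(1 6 8 9)(3 7 4 10 5)=[0, 6, 2, 7, 10, 3, 8, 4, 9, 1, 5]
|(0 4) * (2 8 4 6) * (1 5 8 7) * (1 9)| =9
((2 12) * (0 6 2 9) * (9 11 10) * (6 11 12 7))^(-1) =[9, 1, 6, 3, 4, 5, 7, 2, 8, 10, 11, 0, 12] =(12)(0 9 10 11)(2 6 7)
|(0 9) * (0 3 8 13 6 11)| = 7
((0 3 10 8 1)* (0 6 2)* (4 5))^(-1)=(0 2 6 1 8 10 3)(4 5)=[2, 8, 6, 0, 5, 4, 1, 7, 10, 9, 3]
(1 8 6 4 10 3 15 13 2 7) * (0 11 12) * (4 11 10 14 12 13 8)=(0 10 3 15 8 6 11 13 2 7 1 4 14 12)=[10, 4, 7, 15, 14, 5, 11, 1, 6, 9, 3, 13, 0, 2, 12, 8]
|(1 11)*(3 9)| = |(1 11)(3 9)| = 2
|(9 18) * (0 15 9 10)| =|(0 15 9 18 10)| =5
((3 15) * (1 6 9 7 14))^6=(15)(1 6 9 7 14)=[0, 6, 2, 3, 4, 5, 9, 14, 8, 7, 10, 11, 12, 13, 1, 15]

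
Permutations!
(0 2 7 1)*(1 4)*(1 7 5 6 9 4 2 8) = (0 8 1)(2 5 6 9 4 7) = [8, 0, 5, 3, 7, 6, 9, 2, 1, 4]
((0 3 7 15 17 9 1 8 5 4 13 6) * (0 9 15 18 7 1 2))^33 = [8, 4, 1, 5, 9, 6, 0, 18, 13, 3, 10, 11, 12, 2, 14, 17, 16, 15, 7] = (0 8 13 2 1 4 9 3 5 6)(7 18)(15 17)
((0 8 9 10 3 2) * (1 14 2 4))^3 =[10, 0, 9, 14, 2, 5, 6, 7, 3, 4, 1, 11, 12, 13, 8] =(0 10 1)(2 9 4)(3 14 8)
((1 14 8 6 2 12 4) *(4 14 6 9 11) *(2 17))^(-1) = [0, 4, 17, 3, 11, 5, 1, 7, 14, 8, 10, 9, 2, 13, 12, 15, 16, 6] = (1 4 11 9 8 14 12 2 17 6)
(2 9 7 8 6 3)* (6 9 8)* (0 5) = (0 5)(2 8 9 7 6 3) = [5, 1, 8, 2, 4, 0, 3, 6, 9, 7]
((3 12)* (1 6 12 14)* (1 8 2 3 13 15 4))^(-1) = (1 4 15 13 12 6)(2 8 14 3) = [0, 4, 8, 2, 15, 5, 1, 7, 14, 9, 10, 11, 6, 12, 3, 13]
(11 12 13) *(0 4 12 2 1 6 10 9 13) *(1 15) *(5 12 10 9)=(0 4 10 5 12)(1 6 9 13 11 2 15)=[4, 6, 15, 3, 10, 12, 9, 7, 8, 13, 5, 2, 0, 11, 14, 1]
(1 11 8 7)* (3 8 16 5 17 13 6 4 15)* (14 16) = (1 11 14 16 5 17 13 6 4 15 3 8 7) = [0, 11, 2, 8, 15, 17, 4, 1, 7, 9, 10, 14, 12, 6, 16, 3, 5, 13]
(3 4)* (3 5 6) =(3 4 5 6) =[0, 1, 2, 4, 5, 6, 3]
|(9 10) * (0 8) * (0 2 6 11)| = |(0 8 2 6 11)(9 10)| = 10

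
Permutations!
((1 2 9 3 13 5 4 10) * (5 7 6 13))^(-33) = (13)(1 9 5 10 2 3 4) = [0, 9, 3, 4, 1, 10, 6, 7, 8, 5, 2, 11, 12, 13]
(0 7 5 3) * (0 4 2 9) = [7, 1, 9, 4, 2, 3, 6, 5, 8, 0] = (0 7 5 3 4 2 9)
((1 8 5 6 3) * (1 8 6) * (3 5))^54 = (8) = [0, 1, 2, 3, 4, 5, 6, 7, 8]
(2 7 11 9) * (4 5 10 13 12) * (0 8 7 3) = (0 8 7 11 9 2 3)(4 5 10 13 12) = [8, 1, 3, 0, 5, 10, 6, 11, 7, 2, 13, 9, 4, 12]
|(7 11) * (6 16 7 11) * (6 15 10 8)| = 6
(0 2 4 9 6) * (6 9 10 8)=[2, 1, 4, 3, 10, 5, 0, 7, 6, 9, 8]=(0 2 4 10 8 6)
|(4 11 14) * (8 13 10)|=|(4 11 14)(8 13 10)|=3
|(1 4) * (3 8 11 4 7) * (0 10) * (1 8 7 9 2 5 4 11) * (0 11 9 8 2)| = 12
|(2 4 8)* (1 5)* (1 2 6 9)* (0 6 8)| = 7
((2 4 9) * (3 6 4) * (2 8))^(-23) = (2 3 6 4 9 8) = [0, 1, 3, 6, 9, 5, 4, 7, 2, 8]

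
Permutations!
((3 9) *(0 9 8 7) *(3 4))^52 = (0 8 4)(3 9 7) = [8, 1, 2, 9, 0, 5, 6, 3, 4, 7]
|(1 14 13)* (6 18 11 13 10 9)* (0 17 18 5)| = 11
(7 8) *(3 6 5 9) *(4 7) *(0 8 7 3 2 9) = (0 8 4 3 6 5)(2 9) = [8, 1, 9, 6, 3, 0, 5, 7, 4, 2]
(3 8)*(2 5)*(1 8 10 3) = (1 8)(2 5)(3 10) = [0, 8, 5, 10, 4, 2, 6, 7, 1, 9, 3]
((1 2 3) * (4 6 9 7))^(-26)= (1 2 3)(4 9)(6 7)= [0, 2, 3, 1, 9, 5, 7, 6, 8, 4]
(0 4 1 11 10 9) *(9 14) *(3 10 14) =(0 4 1 11 14 9)(3 10) =[4, 11, 2, 10, 1, 5, 6, 7, 8, 0, 3, 14, 12, 13, 9]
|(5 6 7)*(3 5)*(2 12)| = 4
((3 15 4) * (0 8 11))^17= (0 11 8)(3 4 15)= [11, 1, 2, 4, 15, 5, 6, 7, 0, 9, 10, 8, 12, 13, 14, 3]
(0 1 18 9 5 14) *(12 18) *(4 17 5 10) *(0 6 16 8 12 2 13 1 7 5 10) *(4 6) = [7, 2, 13, 3, 17, 14, 16, 5, 12, 0, 6, 11, 18, 1, 4, 15, 8, 10, 9] = (0 7 5 14 4 17 10 6 16 8 12 18 9)(1 2 13)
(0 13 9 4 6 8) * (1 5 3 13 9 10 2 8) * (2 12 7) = [9, 5, 8, 13, 6, 3, 1, 2, 0, 4, 12, 11, 7, 10] = (0 9 4 6 1 5 3 13 10 12 7 2 8)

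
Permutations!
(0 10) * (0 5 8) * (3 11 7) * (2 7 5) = (0 10 2 7 3 11 5 8) = [10, 1, 7, 11, 4, 8, 6, 3, 0, 9, 2, 5]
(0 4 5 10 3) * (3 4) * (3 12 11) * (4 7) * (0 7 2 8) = [12, 1, 8, 7, 5, 10, 6, 4, 0, 9, 2, 3, 11] = (0 12 11 3 7 4 5 10 2 8)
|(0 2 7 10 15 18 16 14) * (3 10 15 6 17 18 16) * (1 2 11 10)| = |(0 11 10 6 17 18 3 1 2 7 15 16 14)| = 13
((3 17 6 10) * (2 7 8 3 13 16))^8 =[0, 1, 16, 8, 4, 5, 17, 2, 7, 9, 6, 11, 12, 10, 14, 15, 13, 3] =(2 16 13 10 6 17 3 8 7)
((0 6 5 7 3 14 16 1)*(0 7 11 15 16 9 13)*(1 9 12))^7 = (0 13 9 16 15 11 5 6)(1 3 12 7 14) = [13, 3, 2, 12, 4, 6, 0, 14, 8, 16, 10, 5, 7, 9, 1, 11, 15]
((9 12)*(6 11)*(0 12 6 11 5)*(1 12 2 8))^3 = (0 1 6 2 12 5 8 9) = [1, 6, 12, 3, 4, 8, 2, 7, 9, 0, 10, 11, 5]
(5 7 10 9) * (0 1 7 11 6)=[1, 7, 2, 3, 4, 11, 0, 10, 8, 5, 9, 6]=(0 1 7 10 9 5 11 6)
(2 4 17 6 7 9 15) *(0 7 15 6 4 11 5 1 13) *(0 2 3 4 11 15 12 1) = [7, 13, 15, 4, 17, 0, 12, 9, 8, 6, 10, 5, 1, 2, 14, 3, 16, 11] = (0 7 9 6 12 1 13 2 15 3 4 17 11 5)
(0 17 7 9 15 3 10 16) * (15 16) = (0 17 7 9 16)(3 10 15) = [17, 1, 2, 10, 4, 5, 6, 9, 8, 16, 15, 11, 12, 13, 14, 3, 0, 7]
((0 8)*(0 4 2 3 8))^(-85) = [0, 1, 4, 2, 8, 5, 6, 7, 3] = (2 4 8 3)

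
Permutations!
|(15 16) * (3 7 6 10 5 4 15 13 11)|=|(3 7 6 10 5 4 15 16 13 11)|=10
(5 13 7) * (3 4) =[0, 1, 2, 4, 3, 13, 6, 5, 8, 9, 10, 11, 12, 7] =(3 4)(5 13 7)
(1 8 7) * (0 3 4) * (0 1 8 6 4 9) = (0 3 9)(1 6 4)(7 8) = [3, 6, 2, 9, 1, 5, 4, 8, 7, 0]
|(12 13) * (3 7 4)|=6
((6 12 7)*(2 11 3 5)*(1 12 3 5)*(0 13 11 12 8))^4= (0 2 3 13 12 1 11 7 8 5 6)= [2, 11, 3, 13, 4, 6, 0, 8, 5, 9, 10, 7, 1, 12]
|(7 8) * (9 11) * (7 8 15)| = 2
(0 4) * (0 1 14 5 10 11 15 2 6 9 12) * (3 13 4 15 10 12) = (0 15 2 6 9 3 13 4 1 14 5 12)(10 11) = [15, 14, 6, 13, 1, 12, 9, 7, 8, 3, 11, 10, 0, 4, 5, 2]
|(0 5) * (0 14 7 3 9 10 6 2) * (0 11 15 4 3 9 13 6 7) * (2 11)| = |(0 5 14)(3 13 6 11 15 4)(7 9 10)| = 6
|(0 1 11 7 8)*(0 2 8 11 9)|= |(0 1 9)(2 8)(7 11)|= 6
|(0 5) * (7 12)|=2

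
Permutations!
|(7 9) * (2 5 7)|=|(2 5 7 9)|=4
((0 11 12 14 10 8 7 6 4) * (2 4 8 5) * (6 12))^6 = (0 14 11 10 6 5 8 2 7 4 12) = [14, 1, 7, 3, 12, 8, 5, 4, 2, 9, 6, 10, 0, 13, 11]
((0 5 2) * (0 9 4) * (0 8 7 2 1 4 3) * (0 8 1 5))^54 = (2 7 8 3 9) = [0, 1, 7, 9, 4, 5, 6, 8, 3, 2]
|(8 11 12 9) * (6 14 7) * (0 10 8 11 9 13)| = |(0 10 8 9 11 12 13)(6 14 7)| = 21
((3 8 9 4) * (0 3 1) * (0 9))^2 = (0 8 3)(1 4 9) = [8, 4, 2, 0, 9, 5, 6, 7, 3, 1]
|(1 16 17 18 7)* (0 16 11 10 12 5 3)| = |(0 16 17 18 7 1 11 10 12 5 3)| = 11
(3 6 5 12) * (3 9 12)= [0, 1, 2, 6, 4, 3, 5, 7, 8, 12, 10, 11, 9]= (3 6 5)(9 12)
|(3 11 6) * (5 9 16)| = |(3 11 6)(5 9 16)| = 3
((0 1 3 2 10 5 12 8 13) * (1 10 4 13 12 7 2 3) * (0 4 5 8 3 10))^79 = [0, 1, 5, 12, 13, 7, 6, 2, 10, 9, 3, 11, 8, 4] = (2 5 7)(3 12 8 10)(4 13)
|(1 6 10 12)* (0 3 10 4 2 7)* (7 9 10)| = |(0 3 7)(1 6 4 2 9 10 12)| = 21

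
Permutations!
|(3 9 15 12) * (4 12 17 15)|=4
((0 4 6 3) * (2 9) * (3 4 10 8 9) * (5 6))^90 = (10) = [0, 1, 2, 3, 4, 5, 6, 7, 8, 9, 10]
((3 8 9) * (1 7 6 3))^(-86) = (1 8 6)(3 7 9) = [0, 8, 2, 7, 4, 5, 1, 9, 6, 3]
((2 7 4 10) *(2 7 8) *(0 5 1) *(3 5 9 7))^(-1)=(0 1 5 3 10 4 7 9)(2 8)=[1, 5, 8, 10, 7, 3, 6, 9, 2, 0, 4]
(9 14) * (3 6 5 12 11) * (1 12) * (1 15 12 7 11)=(1 7 11 3 6 5 15 12)(9 14)=[0, 7, 2, 6, 4, 15, 5, 11, 8, 14, 10, 3, 1, 13, 9, 12]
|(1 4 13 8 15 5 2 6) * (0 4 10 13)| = 8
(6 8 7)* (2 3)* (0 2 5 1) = (0 2 3 5 1)(6 8 7) = [2, 0, 3, 5, 4, 1, 8, 6, 7]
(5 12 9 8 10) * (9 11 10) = [0, 1, 2, 3, 4, 12, 6, 7, 9, 8, 5, 10, 11] = (5 12 11 10)(8 9)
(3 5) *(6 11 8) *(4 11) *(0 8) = (0 8 6 4 11)(3 5) = [8, 1, 2, 5, 11, 3, 4, 7, 6, 9, 10, 0]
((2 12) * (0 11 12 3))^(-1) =(0 3 2 12 11) =[3, 1, 12, 2, 4, 5, 6, 7, 8, 9, 10, 0, 11]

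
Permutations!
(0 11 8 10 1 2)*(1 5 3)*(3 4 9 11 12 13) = [12, 2, 0, 1, 9, 4, 6, 7, 10, 11, 5, 8, 13, 3] = (0 12 13 3 1 2)(4 9 11 8 10 5)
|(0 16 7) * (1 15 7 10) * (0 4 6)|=8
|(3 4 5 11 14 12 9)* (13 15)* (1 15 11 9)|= 12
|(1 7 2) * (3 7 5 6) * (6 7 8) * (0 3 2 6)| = |(0 3 8)(1 5 7 6 2)| = 15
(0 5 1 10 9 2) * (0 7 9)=(0 5 1 10)(2 7 9)=[5, 10, 7, 3, 4, 1, 6, 9, 8, 2, 0]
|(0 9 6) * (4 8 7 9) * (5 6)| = 7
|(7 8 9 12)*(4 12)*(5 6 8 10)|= 8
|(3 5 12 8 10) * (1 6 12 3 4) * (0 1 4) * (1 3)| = |(0 3 5 1 6 12 8 10)| = 8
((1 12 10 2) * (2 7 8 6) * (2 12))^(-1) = [0, 2, 1, 3, 4, 5, 8, 10, 7, 9, 12, 11, 6] = (1 2)(6 8 7 10 12)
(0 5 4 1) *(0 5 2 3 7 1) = (0 2 3 7 1 5 4) = [2, 5, 3, 7, 0, 4, 6, 1]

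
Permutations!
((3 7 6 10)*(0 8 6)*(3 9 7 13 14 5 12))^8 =(0 6 9)(3 5 13 12 14)(7 8 10) =[6, 1, 2, 5, 4, 13, 9, 8, 10, 0, 7, 11, 14, 12, 3]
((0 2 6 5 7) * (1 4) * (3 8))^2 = [6, 1, 5, 3, 4, 0, 7, 2, 8] = (8)(0 6 7 2 5)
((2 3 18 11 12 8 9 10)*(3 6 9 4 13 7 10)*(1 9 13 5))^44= (1 5 4 8 12 11 18 3 9)(2 10 7 13 6)= [0, 5, 10, 9, 8, 4, 2, 13, 12, 1, 7, 18, 11, 6, 14, 15, 16, 17, 3]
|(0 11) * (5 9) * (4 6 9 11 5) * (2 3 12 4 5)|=9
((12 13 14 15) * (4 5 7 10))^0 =[0, 1, 2, 3, 4, 5, 6, 7, 8, 9, 10, 11, 12, 13, 14, 15] =(15)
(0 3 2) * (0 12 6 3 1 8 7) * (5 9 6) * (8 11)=(0 1 11 8 7)(2 12 5 9 6 3)=[1, 11, 12, 2, 4, 9, 3, 0, 7, 6, 10, 8, 5]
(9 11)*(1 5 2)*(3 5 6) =[0, 6, 1, 5, 4, 2, 3, 7, 8, 11, 10, 9] =(1 6 3 5 2)(9 11)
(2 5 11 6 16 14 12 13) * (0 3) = (0 3)(2 5 11 6 16 14 12 13) = [3, 1, 5, 0, 4, 11, 16, 7, 8, 9, 10, 6, 13, 2, 12, 15, 14]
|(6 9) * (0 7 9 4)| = |(0 7 9 6 4)| = 5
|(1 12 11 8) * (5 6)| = |(1 12 11 8)(5 6)| = 4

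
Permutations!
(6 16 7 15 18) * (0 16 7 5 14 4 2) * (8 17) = (0 16 5 14 4 2)(6 7 15 18)(8 17) = [16, 1, 0, 3, 2, 14, 7, 15, 17, 9, 10, 11, 12, 13, 4, 18, 5, 8, 6]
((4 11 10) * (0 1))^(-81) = (11)(0 1) = [1, 0, 2, 3, 4, 5, 6, 7, 8, 9, 10, 11]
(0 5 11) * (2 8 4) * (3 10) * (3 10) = [5, 1, 8, 3, 2, 11, 6, 7, 4, 9, 10, 0] = (0 5 11)(2 8 4)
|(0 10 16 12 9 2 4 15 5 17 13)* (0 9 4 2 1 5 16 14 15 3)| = 40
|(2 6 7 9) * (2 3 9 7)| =|(2 6)(3 9)| =2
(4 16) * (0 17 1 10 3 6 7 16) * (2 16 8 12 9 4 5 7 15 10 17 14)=(0 14 2 16 5 7 8 12 9 4)(1 17)(3 6 15 10)=[14, 17, 16, 6, 0, 7, 15, 8, 12, 4, 3, 11, 9, 13, 2, 10, 5, 1]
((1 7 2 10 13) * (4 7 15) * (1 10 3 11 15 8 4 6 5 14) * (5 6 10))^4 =(1 2 10)(3 13 8)(4 11 5)(7 15 14) =[0, 2, 10, 13, 11, 4, 6, 15, 3, 9, 1, 5, 12, 8, 7, 14]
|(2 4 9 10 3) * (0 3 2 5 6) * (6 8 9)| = 9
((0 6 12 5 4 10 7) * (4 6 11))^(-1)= (0 7 10 4 11)(5 12 6)= [7, 1, 2, 3, 11, 12, 5, 10, 8, 9, 4, 0, 6]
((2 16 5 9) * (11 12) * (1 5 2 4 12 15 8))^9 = (1 5 9 4 12 11 15 8)(2 16) = [0, 5, 16, 3, 12, 9, 6, 7, 1, 4, 10, 15, 11, 13, 14, 8, 2]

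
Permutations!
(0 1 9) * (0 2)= (0 1 9 2)= [1, 9, 0, 3, 4, 5, 6, 7, 8, 2]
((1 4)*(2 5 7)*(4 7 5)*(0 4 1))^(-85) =(0 4)(1 2 7) =[4, 2, 7, 3, 0, 5, 6, 1]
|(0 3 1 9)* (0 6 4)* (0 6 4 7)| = |(0 3 1 9 4 6 7)| = 7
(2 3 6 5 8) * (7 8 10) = (2 3 6 5 10 7 8) = [0, 1, 3, 6, 4, 10, 5, 8, 2, 9, 7]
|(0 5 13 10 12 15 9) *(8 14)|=|(0 5 13 10 12 15 9)(8 14)|=14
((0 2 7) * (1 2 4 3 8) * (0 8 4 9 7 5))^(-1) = (0 5 2 1 8 7 9)(3 4) = [5, 8, 1, 4, 3, 2, 6, 9, 7, 0]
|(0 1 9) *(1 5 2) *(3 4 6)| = 15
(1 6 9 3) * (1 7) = (1 6 9 3 7) = [0, 6, 2, 7, 4, 5, 9, 1, 8, 3]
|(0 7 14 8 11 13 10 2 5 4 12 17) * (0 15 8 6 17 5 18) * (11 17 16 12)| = |(0 7 14 6 16 12 5 4 11 13 10 2 18)(8 17 15)| = 39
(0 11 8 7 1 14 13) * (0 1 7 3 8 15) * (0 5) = [11, 14, 2, 8, 4, 0, 6, 7, 3, 9, 10, 15, 12, 1, 13, 5] = (0 11 15 5)(1 14 13)(3 8)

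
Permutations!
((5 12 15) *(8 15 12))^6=[0, 1, 2, 3, 4, 5, 6, 7, 8, 9, 10, 11, 12, 13, 14, 15]=(15)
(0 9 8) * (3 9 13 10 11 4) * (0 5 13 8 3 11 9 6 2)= (0 8 5 13 10 9 3 6 2)(4 11)= [8, 1, 0, 6, 11, 13, 2, 7, 5, 3, 9, 4, 12, 10]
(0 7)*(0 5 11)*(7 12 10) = [12, 1, 2, 3, 4, 11, 6, 5, 8, 9, 7, 0, 10] = (0 12 10 7 5 11)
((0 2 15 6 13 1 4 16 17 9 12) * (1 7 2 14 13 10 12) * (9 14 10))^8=(0 12 10)(1 15 13 16 9 2 14 4 6 7 17)=[12, 15, 14, 3, 6, 5, 7, 17, 8, 2, 0, 11, 10, 16, 4, 13, 9, 1]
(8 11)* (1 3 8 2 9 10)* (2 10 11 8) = (1 3 2 9 11 10) = [0, 3, 9, 2, 4, 5, 6, 7, 8, 11, 1, 10]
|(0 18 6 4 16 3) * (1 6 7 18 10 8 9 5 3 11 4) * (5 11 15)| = |(0 10 8 9 11 4 16 15 5 3)(1 6)(7 18)| = 10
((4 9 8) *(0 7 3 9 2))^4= [8, 1, 9, 2, 3, 5, 6, 4, 7, 0]= (0 8 7 4 3 2 9)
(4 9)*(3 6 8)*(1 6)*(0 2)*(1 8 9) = [2, 6, 0, 8, 1, 5, 9, 7, 3, 4] = (0 2)(1 6 9 4)(3 8)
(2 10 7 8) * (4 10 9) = [0, 1, 9, 3, 10, 5, 6, 8, 2, 4, 7] = (2 9 4 10 7 8)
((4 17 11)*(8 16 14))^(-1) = (4 11 17)(8 14 16) = [0, 1, 2, 3, 11, 5, 6, 7, 14, 9, 10, 17, 12, 13, 16, 15, 8, 4]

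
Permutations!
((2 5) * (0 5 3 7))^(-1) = (0 7 3 2 5) = [7, 1, 5, 2, 4, 0, 6, 3]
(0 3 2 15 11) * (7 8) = (0 3 2 15 11)(7 8) = [3, 1, 15, 2, 4, 5, 6, 8, 7, 9, 10, 0, 12, 13, 14, 11]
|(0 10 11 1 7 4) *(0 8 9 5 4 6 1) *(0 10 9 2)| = 6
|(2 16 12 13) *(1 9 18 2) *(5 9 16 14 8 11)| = 28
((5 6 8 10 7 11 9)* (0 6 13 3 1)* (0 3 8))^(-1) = (0 6)(1 3)(5 9 11 7 10 8 13) = [6, 3, 2, 1, 4, 9, 0, 10, 13, 11, 8, 7, 12, 5]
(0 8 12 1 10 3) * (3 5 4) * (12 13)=(0 8 13 12 1 10 5 4 3)=[8, 10, 2, 0, 3, 4, 6, 7, 13, 9, 5, 11, 1, 12]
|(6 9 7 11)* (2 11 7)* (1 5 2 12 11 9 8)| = 8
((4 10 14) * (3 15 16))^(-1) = (3 16 15)(4 14 10) = [0, 1, 2, 16, 14, 5, 6, 7, 8, 9, 4, 11, 12, 13, 10, 3, 15]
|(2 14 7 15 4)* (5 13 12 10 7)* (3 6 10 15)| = |(2 14 5 13 12 15 4)(3 6 10 7)| = 28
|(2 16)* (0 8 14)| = |(0 8 14)(2 16)| = 6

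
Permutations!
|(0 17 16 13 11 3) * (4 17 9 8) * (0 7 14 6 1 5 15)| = |(0 9 8 4 17 16 13 11 3 7 14 6 1 5 15)| = 15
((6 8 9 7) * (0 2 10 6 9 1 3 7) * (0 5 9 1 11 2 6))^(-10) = (0 8 2)(1 7 3)(6 11 10) = [8, 7, 0, 1, 4, 5, 11, 3, 2, 9, 6, 10]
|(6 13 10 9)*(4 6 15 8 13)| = |(4 6)(8 13 10 9 15)| = 10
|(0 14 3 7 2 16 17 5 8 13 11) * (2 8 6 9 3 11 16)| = |(0 14 11)(3 7 8 13 16 17 5 6 9)| = 9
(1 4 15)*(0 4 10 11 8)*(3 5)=(0 4 15 1 10 11 8)(3 5)=[4, 10, 2, 5, 15, 3, 6, 7, 0, 9, 11, 8, 12, 13, 14, 1]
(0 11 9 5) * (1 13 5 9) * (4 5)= (0 11 1 13 4 5)= [11, 13, 2, 3, 5, 0, 6, 7, 8, 9, 10, 1, 12, 4]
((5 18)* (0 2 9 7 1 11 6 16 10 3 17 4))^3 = (0 7 6 3)(1 16 17 2)(4 9 11 10)(5 18) = [7, 16, 1, 0, 9, 18, 3, 6, 8, 11, 4, 10, 12, 13, 14, 15, 17, 2, 5]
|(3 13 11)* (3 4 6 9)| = |(3 13 11 4 6 9)| = 6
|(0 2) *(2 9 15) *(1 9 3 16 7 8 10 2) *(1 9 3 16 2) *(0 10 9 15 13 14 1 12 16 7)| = |(0 7 8 9 13 14 1 3 2 10 12 16)| = 12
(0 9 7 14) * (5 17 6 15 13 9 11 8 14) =[11, 1, 2, 3, 4, 17, 15, 5, 14, 7, 10, 8, 12, 9, 0, 13, 16, 6] =(0 11 8 14)(5 17 6 15 13 9 7)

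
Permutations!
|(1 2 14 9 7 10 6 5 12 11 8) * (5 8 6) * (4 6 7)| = 35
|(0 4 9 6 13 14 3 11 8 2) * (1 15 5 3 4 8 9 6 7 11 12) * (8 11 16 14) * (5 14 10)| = 17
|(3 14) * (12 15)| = |(3 14)(12 15)| = 2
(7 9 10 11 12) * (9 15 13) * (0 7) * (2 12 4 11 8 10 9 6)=(0 7 15 13 6 2 12)(4 11)(8 10)=[7, 1, 12, 3, 11, 5, 2, 15, 10, 9, 8, 4, 0, 6, 14, 13]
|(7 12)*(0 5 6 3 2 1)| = 6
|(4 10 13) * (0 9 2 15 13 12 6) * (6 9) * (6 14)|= 21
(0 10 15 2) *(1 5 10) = (0 1 5 10 15 2) = [1, 5, 0, 3, 4, 10, 6, 7, 8, 9, 15, 11, 12, 13, 14, 2]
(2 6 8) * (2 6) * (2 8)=(2 8 6)=[0, 1, 8, 3, 4, 5, 2, 7, 6]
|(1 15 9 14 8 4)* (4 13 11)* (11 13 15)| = |(1 11 4)(8 15 9 14)| = 12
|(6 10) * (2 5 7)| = 6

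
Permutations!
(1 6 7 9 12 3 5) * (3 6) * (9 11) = (1 3 5)(6 7 11 9 12) = [0, 3, 2, 5, 4, 1, 7, 11, 8, 12, 10, 9, 6]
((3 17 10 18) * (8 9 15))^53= [0, 1, 2, 17, 4, 5, 6, 7, 15, 8, 18, 11, 12, 13, 14, 9, 16, 10, 3]= (3 17 10 18)(8 15 9)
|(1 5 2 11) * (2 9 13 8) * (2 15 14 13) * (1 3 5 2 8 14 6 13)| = |(1 2 11 3 5 9 8 15 6 13 14)| = 11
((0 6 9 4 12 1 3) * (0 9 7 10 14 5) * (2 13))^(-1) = (0 5 14 10 7 6)(1 12 4 9 3)(2 13) = [5, 12, 13, 1, 9, 14, 0, 6, 8, 3, 7, 11, 4, 2, 10]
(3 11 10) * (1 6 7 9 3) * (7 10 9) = (1 6 10)(3 11 9) = [0, 6, 2, 11, 4, 5, 10, 7, 8, 3, 1, 9]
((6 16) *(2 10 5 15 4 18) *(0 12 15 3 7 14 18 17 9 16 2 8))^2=(0 15 17 16 2 5 7 18)(3 14 8 12 4 9 6 10)=[15, 1, 5, 14, 9, 7, 10, 18, 12, 6, 3, 11, 4, 13, 8, 17, 2, 16, 0]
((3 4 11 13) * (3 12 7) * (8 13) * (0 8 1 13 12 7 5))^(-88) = (1 7 4)(3 11 13) = [0, 7, 2, 11, 1, 5, 6, 4, 8, 9, 10, 13, 12, 3]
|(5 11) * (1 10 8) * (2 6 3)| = |(1 10 8)(2 6 3)(5 11)| = 6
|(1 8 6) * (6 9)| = 4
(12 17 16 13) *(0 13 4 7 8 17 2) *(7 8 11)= (0 13 12 2)(4 8 17 16)(7 11)= [13, 1, 0, 3, 8, 5, 6, 11, 17, 9, 10, 7, 2, 12, 14, 15, 4, 16]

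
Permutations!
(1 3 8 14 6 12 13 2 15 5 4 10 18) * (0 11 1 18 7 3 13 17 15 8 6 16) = (18)(0 11 1 13 2 8 14 16)(3 6 12 17 15 5 4 10 7) = [11, 13, 8, 6, 10, 4, 12, 3, 14, 9, 7, 1, 17, 2, 16, 5, 0, 15, 18]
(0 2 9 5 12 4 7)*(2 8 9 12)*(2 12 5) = (0 8 9 2 5 12 4 7) = [8, 1, 5, 3, 7, 12, 6, 0, 9, 2, 10, 11, 4]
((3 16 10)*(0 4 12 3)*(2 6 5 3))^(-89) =(0 4 12 2 6 5 3 16 10) =[4, 1, 6, 16, 12, 3, 5, 7, 8, 9, 0, 11, 2, 13, 14, 15, 10]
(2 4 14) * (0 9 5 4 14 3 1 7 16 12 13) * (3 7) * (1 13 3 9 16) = (0 16 12 3 13)(1 9 5 4 7)(2 14) = [16, 9, 14, 13, 7, 4, 6, 1, 8, 5, 10, 11, 3, 0, 2, 15, 12]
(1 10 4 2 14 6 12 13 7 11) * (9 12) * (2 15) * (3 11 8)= (1 10 4 15 2 14 6 9 12 13 7 8 3 11)= [0, 10, 14, 11, 15, 5, 9, 8, 3, 12, 4, 1, 13, 7, 6, 2]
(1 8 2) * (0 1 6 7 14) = (0 1 8 2 6 7 14) = [1, 8, 6, 3, 4, 5, 7, 14, 2, 9, 10, 11, 12, 13, 0]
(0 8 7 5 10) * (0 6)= (0 8 7 5 10 6)= [8, 1, 2, 3, 4, 10, 0, 5, 7, 9, 6]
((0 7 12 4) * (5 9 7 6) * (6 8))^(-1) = (0 4 12 7 9 5 6 8) = [4, 1, 2, 3, 12, 6, 8, 9, 0, 5, 10, 11, 7]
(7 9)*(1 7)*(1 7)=[0, 1, 2, 3, 4, 5, 6, 9, 8, 7]=(7 9)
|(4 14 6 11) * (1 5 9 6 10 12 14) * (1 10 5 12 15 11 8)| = |(1 12 14 5 9 6 8)(4 10 15 11)| = 28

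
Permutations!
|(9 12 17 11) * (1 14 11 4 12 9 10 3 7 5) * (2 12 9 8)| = 42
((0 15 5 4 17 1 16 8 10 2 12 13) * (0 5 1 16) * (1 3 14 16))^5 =(0 8 5 15 10 4 3 2 17 14 12 1 16 13) =[8, 16, 17, 2, 3, 15, 6, 7, 5, 9, 4, 11, 1, 0, 12, 10, 13, 14]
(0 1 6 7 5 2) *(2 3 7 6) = (0 1 2)(3 7 5) = [1, 2, 0, 7, 4, 3, 6, 5]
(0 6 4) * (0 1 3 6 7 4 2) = [7, 3, 0, 6, 1, 5, 2, 4] = (0 7 4 1 3 6 2)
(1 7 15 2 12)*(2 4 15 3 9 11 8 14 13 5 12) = (1 7 3 9 11 8 14 13 5 12)(4 15) = [0, 7, 2, 9, 15, 12, 6, 3, 14, 11, 10, 8, 1, 5, 13, 4]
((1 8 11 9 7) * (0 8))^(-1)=[1, 7, 2, 3, 4, 5, 6, 9, 0, 11, 10, 8]=(0 1 7 9 11 8)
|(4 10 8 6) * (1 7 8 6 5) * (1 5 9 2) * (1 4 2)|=|(1 7 8 9)(2 4 10 6)|=4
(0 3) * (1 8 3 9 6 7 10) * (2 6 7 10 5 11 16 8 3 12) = [9, 3, 6, 0, 4, 11, 10, 5, 12, 7, 1, 16, 2, 13, 14, 15, 8] = (0 9 7 5 11 16 8 12 2 6 10 1 3)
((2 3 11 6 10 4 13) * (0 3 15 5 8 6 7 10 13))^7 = (0 3 11 7 10 4)(2 15 5 8 6 13) = [3, 1, 15, 11, 0, 8, 13, 10, 6, 9, 4, 7, 12, 2, 14, 5]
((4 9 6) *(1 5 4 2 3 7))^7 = (1 7 3 2 6 9 4 5) = [0, 7, 6, 2, 5, 1, 9, 3, 8, 4]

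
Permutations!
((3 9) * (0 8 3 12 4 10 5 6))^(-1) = (0 6 5 10 4 12 9 3 8) = [6, 1, 2, 8, 12, 10, 5, 7, 0, 3, 4, 11, 9]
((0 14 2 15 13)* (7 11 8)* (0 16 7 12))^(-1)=(0 12 8 11 7 16 13 15 2 14)=[12, 1, 14, 3, 4, 5, 6, 16, 11, 9, 10, 7, 8, 15, 0, 2, 13]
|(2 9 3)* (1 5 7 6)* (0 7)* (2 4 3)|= 10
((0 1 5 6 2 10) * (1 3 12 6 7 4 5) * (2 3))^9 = (12) = [0, 1, 2, 3, 4, 5, 6, 7, 8, 9, 10, 11, 12]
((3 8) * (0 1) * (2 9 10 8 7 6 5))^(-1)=[1, 0, 5, 8, 4, 6, 7, 3, 10, 2, 9]=(0 1)(2 5 6 7 3 8 10 9)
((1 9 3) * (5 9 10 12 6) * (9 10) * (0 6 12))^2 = [5, 3, 2, 9, 4, 0, 10, 7, 8, 1, 6, 11, 12] = (12)(0 5)(1 3 9)(6 10)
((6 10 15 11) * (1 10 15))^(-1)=[0, 10, 2, 3, 4, 5, 11, 7, 8, 9, 1, 15, 12, 13, 14, 6]=(1 10)(6 11 15)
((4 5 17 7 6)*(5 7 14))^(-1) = (4 6 7)(5 14 17) = [0, 1, 2, 3, 6, 14, 7, 4, 8, 9, 10, 11, 12, 13, 17, 15, 16, 5]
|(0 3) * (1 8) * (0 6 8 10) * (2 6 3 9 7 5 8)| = |(0 9 7 5 8 1 10)(2 6)| = 14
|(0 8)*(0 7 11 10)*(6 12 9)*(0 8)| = |(6 12 9)(7 11 10 8)| = 12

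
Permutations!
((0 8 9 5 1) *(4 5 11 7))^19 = (0 11 5 8 7 1 9 4) = [11, 9, 2, 3, 0, 8, 6, 1, 7, 4, 10, 5]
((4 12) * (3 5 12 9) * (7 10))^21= [0, 1, 2, 5, 9, 12, 6, 10, 8, 3, 7, 11, 4]= (3 5 12 4 9)(7 10)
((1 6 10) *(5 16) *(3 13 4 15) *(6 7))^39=(1 10 6 7)(3 15 4 13)(5 16)=[0, 10, 2, 15, 13, 16, 7, 1, 8, 9, 6, 11, 12, 3, 14, 4, 5]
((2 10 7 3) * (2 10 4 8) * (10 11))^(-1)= (2 8 4)(3 7 10 11)= [0, 1, 8, 7, 2, 5, 6, 10, 4, 9, 11, 3]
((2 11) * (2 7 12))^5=(2 11 7 12)=[0, 1, 11, 3, 4, 5, 6, 12, 8, 9, 10, 7, 2]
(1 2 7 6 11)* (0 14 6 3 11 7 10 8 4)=(0 14 6 7 3 11 1 2 10 8 4)=[14, 2, 10, 11, 0, 5, 7, 3, 4, 9, 8, 1, 12, 13, 6]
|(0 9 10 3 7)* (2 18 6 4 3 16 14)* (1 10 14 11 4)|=|(0 9 14 2 18 6 1 10 16 11 4 3 7)|=13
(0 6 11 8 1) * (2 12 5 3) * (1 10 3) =(0 6 11 8 10 3 2 12 5 1) =[6, 0, 12, 2, 4, 1, 11, 7, 10, 9, 3, 8, 5]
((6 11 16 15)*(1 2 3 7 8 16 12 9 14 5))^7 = (1 6 2 11 3 12 7 9 8 14 16 5 15) = [0, 6, 11, 12, 4, 15, 2, 9, 14, 8, 10, 3, 7, 13, 16, 1, 5]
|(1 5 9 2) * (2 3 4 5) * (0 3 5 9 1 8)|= |(0 3 4 9 5 1 2 8)|= 8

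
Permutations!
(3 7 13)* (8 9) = (3 7 13)(8 9) = [0, 1, 2, 7, 4, 5, 6, 13, 9, 8, 10, 11, 12, 3]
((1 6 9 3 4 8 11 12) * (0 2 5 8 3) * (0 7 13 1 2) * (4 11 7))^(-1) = [0, 13, 12, 4, 9, 2, 1, 8, 5, 6, 10, 3, 11, 7] = (1 13 7 8 5 2 12 11 3 4 9 6)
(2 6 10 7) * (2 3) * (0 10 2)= (0 10 7 3)(2 6)= [10, 1, 6, 0, 4, 5, 2, 3, 8, 9, 7]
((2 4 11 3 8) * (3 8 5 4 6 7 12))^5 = (2 5 6 4 7 11 12 8 3) = [0, 1, 5, 2, 7, 6, 4, 11, 3, 9, 10, 12, 8]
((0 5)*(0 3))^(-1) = (0 3 5) = [3, 1, 2, 5, 4, 0]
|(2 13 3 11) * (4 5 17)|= 12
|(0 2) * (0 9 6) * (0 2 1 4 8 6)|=|(0 1 4 8 6 2 9)|=7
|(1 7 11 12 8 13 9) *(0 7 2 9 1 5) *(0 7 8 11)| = |(0 8 13 1 2 9 5 7)(11 12)| = 8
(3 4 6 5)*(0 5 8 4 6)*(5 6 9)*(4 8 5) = (0 6 5 3 9 4) = [6, 1, 2, 9, 0, 3, 5, 7, 8, 4]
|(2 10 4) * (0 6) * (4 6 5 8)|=|(0 5 8 4 2 10 6)|=7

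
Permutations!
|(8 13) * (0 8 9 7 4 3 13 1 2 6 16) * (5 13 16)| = 12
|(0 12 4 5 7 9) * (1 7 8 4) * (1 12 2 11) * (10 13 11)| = |(0 2 10 13 11 1 7 9)(4 5 8)| = 24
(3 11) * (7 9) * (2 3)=(2 3 11)(7 9)=[0, 1, 3, 11, 4, 5, 6, 9, 8, 7, 10, 2]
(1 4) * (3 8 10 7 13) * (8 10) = (1 4)(3 10 7 13) = [0, 4, 2, 10, 1, 5, 6, 13, 8, 9, 7, 11, 12, 3]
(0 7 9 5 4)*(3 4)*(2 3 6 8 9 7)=(0 2 3 4)(5 6 8 9)=[2, 1, 3, 4, 0, 6, 8, 7, 9, 5]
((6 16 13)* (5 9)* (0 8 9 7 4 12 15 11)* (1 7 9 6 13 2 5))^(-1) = (0 11 15 12 4 7 1 9 5 2 16 6 8) = [11, 9, 16, 3, 7, 2, 8, 1, 0, 5, 10, 15, 4, 13, 14, 12, 6]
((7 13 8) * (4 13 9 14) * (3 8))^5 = [0, 1, 2, 4, 9, 5, 6, 3, 13, 8, 10, 11, 12, 14, 7] = (3 4 9 8 13 14 7)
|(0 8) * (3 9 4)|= 6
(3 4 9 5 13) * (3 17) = [0, 1, 2, 4, 9, 13, 6, 7, 8, 5, 10, 11, 12, 17, 14, 15, 16, 3] = (3 4 9 5 13 17)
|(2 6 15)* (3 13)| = 6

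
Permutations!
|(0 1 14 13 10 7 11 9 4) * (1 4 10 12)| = |(0 4)(1 14 13 12)(7 11 9 10)| = 4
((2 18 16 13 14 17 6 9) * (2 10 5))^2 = (2 16 14 6 10)(5 18 13 17 9) = [0, 1, 16, 3, 4, 18, 10, 7, 8, 5, 2, 11, 12, 17, 6, 15, 14, 9, 13]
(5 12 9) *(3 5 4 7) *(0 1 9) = (0 1 9 4 7 3 5 12) = [1, 9, 2, 5, 7, 12, 6, 3, 8, 4, 10, 11, 0]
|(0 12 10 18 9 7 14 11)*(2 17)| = 8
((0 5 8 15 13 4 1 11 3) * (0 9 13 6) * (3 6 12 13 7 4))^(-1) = [6, 4, 2, 13, 7, 0, 11, 9, 5, 3, 10, 1, 15, 12, 14, 8] = (0 6 11 1 4 7 9 3 13 12 15 8 5)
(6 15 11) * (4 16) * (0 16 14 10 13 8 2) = (0 16 4 14 10 13 8 2)(6 15 11) = [16, 1, 0, 3, 14, 5, 15, 7, 2, 9, 13, 6, 12, 8, 10, 11, 4]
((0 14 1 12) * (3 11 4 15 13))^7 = (0 12 1 14)(3 4 13 11 15) = [12, 14, 2, 4, 13, 5, 6, 7, 8, 9, 10, 15, 1, 11, 0, 3]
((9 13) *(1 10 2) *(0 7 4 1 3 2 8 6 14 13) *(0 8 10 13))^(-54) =(14) =[0, 1, 2, 3, 4, 5, 6, 7, 8, 9, 10, 11, 12, 13, 14]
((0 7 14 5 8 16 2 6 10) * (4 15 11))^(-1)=(0 10 6 2 16 8 5 14 7)(4 11 15)=[10, 1, 16, 3, 11, 14, 2, 0, 5, 9, 6, 15, 12, 13, 7, 4, 8]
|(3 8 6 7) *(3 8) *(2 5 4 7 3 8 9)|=15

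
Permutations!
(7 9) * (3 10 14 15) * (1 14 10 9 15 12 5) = (1 14 12 5)(3 9 7 15) = [0, 14, 2, 9, 4, 1, 6, 15, 8, 7, 10, 11, 5, 13, 12, 3]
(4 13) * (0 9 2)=[9, 1, 0, 3, 13, 5, 6, 7, 8, 2, 10, 11, 12, 4]=(0 9 2)(4 13)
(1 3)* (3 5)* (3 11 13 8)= (1 5 11 13 8 3)= [0, 5, 2, 1, 4, 11, 6, 7, 3, 9, 10, 13, 12, 8]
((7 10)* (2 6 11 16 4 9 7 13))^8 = (2 13 10 7 9 4 16 11 6) = [0, 1, 13, 3, 16, 5, 2, 9, 8, 4, 7, 6, 12, 10, 14, 15, 11]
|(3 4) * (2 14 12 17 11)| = 10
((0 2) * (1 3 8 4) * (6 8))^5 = (8)(0 2) = [2, 1, 0, 3, 4, 5, 6, 7, 8]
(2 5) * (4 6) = (2 5)(4 6) = [0, 1, 5, 3, 6, 2, 4]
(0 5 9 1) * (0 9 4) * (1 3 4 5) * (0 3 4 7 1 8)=(0 8)(1 9 4 3 7)=[8, 9, 2, 7, 3, 5, 6, 1, 0, 4]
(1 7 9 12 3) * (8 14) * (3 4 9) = (1 7 3)(4 9 12)(8 14) = [0, 7, 2, 1, 9, 5, 6, 3, 14, 12, 10, 11, 4, 13, 8]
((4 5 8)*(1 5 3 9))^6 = (9) = [0, 1, 2, 3, 4, 5, 6, 7, 8, 9]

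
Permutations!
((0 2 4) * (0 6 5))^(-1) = (0 5 6 4 2) = [5, 1, 0, 3, 2, 6, 4]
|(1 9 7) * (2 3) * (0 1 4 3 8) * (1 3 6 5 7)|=4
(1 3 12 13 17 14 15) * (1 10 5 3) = (3 12 13 17 14 15 10 5) = [0, 1, 2, 12, 4, 3, 6, 7, 8, 9, 5, 11, 13, 17, 15, 10, 16, 14]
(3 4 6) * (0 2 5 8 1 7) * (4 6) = (0 2 5 8 1 7)(3 6) = [2, 7, 5, 6, 4, 8, 3, 0, 1]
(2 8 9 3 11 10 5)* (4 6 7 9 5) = [0, 1, 8, 11, 6, 2, 7, 9, 5, 3, 4, 10] = (2 8 5)(3 11 10 4 6 7 9)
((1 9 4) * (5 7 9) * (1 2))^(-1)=(1 2 4 9 7 5)=[0, 2, 4, 3, 9, 1, 6, 5, 8, 7]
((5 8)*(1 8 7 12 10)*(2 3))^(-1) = (1 10 12 7 5 8)(2 3) = [0, 10, 3, 2, 4, 8, 6, 5, 1, 9, 12, 11, 7]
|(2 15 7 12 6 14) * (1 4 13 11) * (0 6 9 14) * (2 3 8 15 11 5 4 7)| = |(0 6)(1 7 12 9 14 3 8 15 2 11)(4 13 5)| = 30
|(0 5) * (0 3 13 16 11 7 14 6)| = 9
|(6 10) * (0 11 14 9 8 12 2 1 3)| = 18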